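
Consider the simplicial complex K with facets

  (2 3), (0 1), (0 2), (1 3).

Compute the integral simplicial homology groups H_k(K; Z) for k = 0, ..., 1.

H_0 ≅ Z,  H_1 ≅ Z.

Order the vertices as 0 < 1 < 2 < 3. Listing each simplex with vertices in this order, K has dimension 1 with simplices:

  0-simplices (4): [0], [1], [2], [3]
  1-simplices (4): [0,1], [0,2], [1,3], [2,3]

so the chain groups are C_0 ≅ Z^4, C_1 ≅ Z^4.

The boundary map ∂_1: C_1 → C_0 sends each edge [p,q] (with p < q) to q − p. For instance
  ∂[0,2] = [2] − [0].
This gives a 4×4 integer matrix of rank 3; reducing to Smith normal form yields diagonal entries (1,1,1).

Computing H_k = (kernel of ∂_k) / (image of ∂_{k+1}):

  H_0: rank C_0 − rank ∂_1 = 4 − 3 = 1, and the invariant factors of ∂_1 are all 1, so H_0 ≅ Z.
  H_1: rank ker ∂_1 − rank ∂_2 = (4 − 3) − 0 = 1, and there is no ∂_2, so H_1 ≅ Z.

As a check, the Euler characteristic is 4 − 4 = 0, which agrees with 1 − 1 = 0.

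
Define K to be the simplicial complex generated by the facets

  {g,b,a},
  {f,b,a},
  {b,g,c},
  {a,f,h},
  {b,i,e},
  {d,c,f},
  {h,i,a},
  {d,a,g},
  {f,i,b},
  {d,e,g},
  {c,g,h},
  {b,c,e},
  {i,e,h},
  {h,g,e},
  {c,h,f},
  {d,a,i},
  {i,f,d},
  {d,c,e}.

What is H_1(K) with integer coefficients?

Order the vertices as a < b < c < d < e < f < g < h < i. Listing each simplex with vertices in this order, K has dimension 2 with simplices:

  0-simplices (9): a, b, c, d, e, f, g, h, i
  1-simplices (27): ab, ad, af, ag, ah, ai, bc, be, bf, bg, bi, cd, ce, cf, cg, ch, de, df, dg, di, eg, eh, ei, fh, fi, gh, hi
  2-simplices (18): abf, abg, adg, adi, afh, ahi, bce, bcg, bei, bfi, cde, cdf, cfh, cgh, deg, dfi, egh, ehi

so the chain groups are C_0 ≅ Z^9, C_1 ≅ Z^27, C_2 ≅ Z^18.

∂_1: C_1 → C_0 sends each edge [p,q] (with p < q) to q − p. For instance
  ∂ad = d − a.
As a 9×27 matrix over Z this has rank 8, with invariant factors (1,1,1,1,1,1,1,1).

Boundary ∂_2: C_2 → C_1 sends each 2-simplex [p,q,r] to [q,r] − [p,r] + [p,q]. For instance
  ∂cfh = fh − ch + cf,
  ∂bei = ei − bi + be.
This gives a 27×18 integer matrix of rank 18; reducing to Smith normal form yields diagonal entries (1,1,1,1,1,1,1,1,1,1,1,1,1,1,1,1,1,2).

Computing H_k = (kernel of ∂_k) / (image of ∂_{k+1}):

  H_1: rank ker ∂_1 − rank ∂_2 = (27 − 8) − 18 = 1, and ∂_2 has invariant factor 2 > 1, so H_1 ≅ Z ⊕ Z/2.

H_1 = Z ⊕ Z/2.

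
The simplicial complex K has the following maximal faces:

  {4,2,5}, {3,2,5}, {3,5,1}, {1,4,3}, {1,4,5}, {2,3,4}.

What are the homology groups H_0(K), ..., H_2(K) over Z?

H_0 = Z,  H_1 = 0,  H_2 = Z.

Take the total order 1 < 2 < 3 < 4 < 5 on the vertex set. Then K (dimension 2) consists of the simplices:

  0-simplices (5): [1], [2], [3], [4], [5]
  1-simplices (9): [1,3], [1,4], [1,5], [2,3], [2,4], [2,5], [3,4], [3,5], [4,5]
  2-simplices (6): [1,3,4], [1,3,5], [1,4,5], [2,3,4], [2,3,5], [2,4,5]

giving chain groups C_0 ≅ Z^5, C_1 ≅ Z^9, C_2 ≅ Z^6.

The boundary map ∂_1: C_1 → C_0 sends each edge [p,q] (with p < q) to q − p.
This gives a 5×9 integer matrix of rank 4; reducing to Smith normal form yields diagonal entries (1,1,1,1).

Boundary ∂_2: C_2 → C_1 maps a triangle to the signed sum of its edges. For instance
  ∂[1,4,5] = [4,5] − [1,5] + [1,4],
  ∂[2,4,5] = [4,5] − [2,5] + [2,4].
The 9×6 boundary matrix has rank 5 and Smith normal form diag(1,1,1,1,1).

Now H_k = ker ∂_k / im ∂_{k+1}, so:

  H_0: rank C_0 − rank ∂_1 = 5 − 4 = 1, and the invariant factors of ∂_1 are all 1, so H_0 ≅ Z.
  H_1: rank ker ∂_1 − rank ∂_2 = (9 − 4) − 5 = 0, and the invariant factors of ∂_2 are all 1, so H_1 ≅ 0.
  H_2: rank ker ∂_2 − rank ∂_3 = (6 − 5) − 0 = 1, and there is no ∂_3, so H_2 ≅ Z.

As a check, the Euler characteristic is 5 − 9 + 6 = 2, which agrees with 1 − 0 + 1 = 2.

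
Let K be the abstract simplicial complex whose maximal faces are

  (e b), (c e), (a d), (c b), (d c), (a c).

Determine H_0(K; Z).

H_0 = Z.

Take the total order a < b < c < d < e on the vertex set. Then K (dimension 1) consists of the simplices:

  0-simplices (5): a, b, c, d, e
  1-simplices (6): ac, ad, bc, be, cd, ce

so the chain groups are C_0 ≅ Z^5, C_1 ≅ Z^6.

∂_1: C_1 → C_0 sends each edge [p,q] (with p < q) to q − p.
This gives a 5×6 integer matrix of rank 4; reducing to Smith normal form yields diagonal entries (1,1,1,1).

From H_k ≅ ker(∂_k) / im(∂_{k+1}) we obtain:

  H_0: rank C_0 − rank ∂_1 = 5 − 4 = 1, and the invariant factors of ∂_1 are all 1, so H_0 = Z.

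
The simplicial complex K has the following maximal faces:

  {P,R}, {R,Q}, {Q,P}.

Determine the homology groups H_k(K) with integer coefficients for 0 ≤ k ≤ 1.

H_0 ≅ Z,  H_1 ≅ Z.

Take the total order P < Q < R on the vertex set. Then K (dimension 1) consists of the simplices:

  0-simplices (3): P, Q, R
  1-simplices (3): PQ, PR, QR

giving chain groups C_0 ≅ Z^3, C_1 ≅ Z^3.

∂_1: C_1 → C_0 maps an edge to its endpoints' difference, ∂[p,q] = q − p. For instance
  ∂QR = R − Q.
This gives a 3×3 integer matrix of rank 2; reducing to Smith normal form yields diagonal entries (1,1).

From H_k ≅ ker(∂_k) / im(∂_{k+1}) we obtain:

  H_0: rank C_0 − rank ∂_1 = 3 − 2 = 1, and the invariant factors of ∂_1 are all 1, so H_0 = Z.
  H_1: rank ker ∂_1 − rank ∂_2 = (3 − 2) − 0 = 1, and there is no ∂_2, so H_1 = Z.

As a check, the Euler characteristic is 3 − 3 = 0, which agrees with 1 − 1 = 0.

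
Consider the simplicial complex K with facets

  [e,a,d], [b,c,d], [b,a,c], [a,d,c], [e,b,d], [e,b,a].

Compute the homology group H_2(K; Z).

Order the vertices as a < b < c < d < e. Listing each simplex with vertices in this order, K has dimension 2 with simplices:

  0-simplices (5): a, b, c, d, e
  1-simplices (9): ab, ac, ad, ae, bc, bd, be, cd, de
  2-simplices (6): abc, abe, acd, ade, bcd, bde

so the chain groups are C_0 ≅ Z^5, C_1 ≅ Z^9, C_2 ≅ Z^6.

Boundary ∂_1: C_1 → C_0 sends each edge [p,q] (with p < q) to q − p.
This gives a 5×9 integer matrix of rank 4; reducing to Smith normal form yields diagonal entries (1,1,1,1).

Boundary ∂_2: C_2 → C_1 maps a triangle to the signed sum of its edges. For instance
  ∂acd = cd − ad + ac,
  ∂bcd = cd − bd + bc.
The resulting 9×6 matrix has rank 5, and its Smith normal form has invariant factors (1,1,1,1,1).

From H_k ≅ ker(∂_k) / im(∂_{k+1}) we obtain:

  H_2: rank ker ∂_2 − rank ∂_3 = (6 − 5) − 0 = 1, and there is no ∂_3, so H_2 = Z.

H_2 = Z.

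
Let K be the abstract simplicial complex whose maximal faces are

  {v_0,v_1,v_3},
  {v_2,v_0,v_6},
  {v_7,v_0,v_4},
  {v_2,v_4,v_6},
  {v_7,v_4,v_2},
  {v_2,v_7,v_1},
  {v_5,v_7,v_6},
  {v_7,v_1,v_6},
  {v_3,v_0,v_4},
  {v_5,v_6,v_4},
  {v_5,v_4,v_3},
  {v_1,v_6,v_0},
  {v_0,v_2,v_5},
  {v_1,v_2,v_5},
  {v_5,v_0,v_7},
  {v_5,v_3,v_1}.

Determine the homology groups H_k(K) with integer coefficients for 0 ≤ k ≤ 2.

Fix the vertex order v_0 < v_1 < v_2 < v_3 < v_4 < v_5 < v_6 < v_7 and write every simplex with vertices in increasing order. Then dim K = 2 and the simplices of K are:

  0-simplices (8): [v_0], [v_1], [v_2], [v_3], [v_4], [v_5], [v_6], [v_7]
  1-simplices (24): (24 of them)
  2-simplices (16): (16 of them)

Hence C_0 ≅ Z^8, C_1 ≅ Z^24, C_2 ≅ Z^16.

∂_1: C_1 → C_0 sends each edge [p,q] (with p < q) to q − p. For instance
  ∂[v_2,v_4] = [v_4] − [v_2].
This gives a 8×24 integer matrix of rank 7; reducing to Smith normal form yields diagonal entries (1,1,1,1,1,1,1).

Boundary ∂_2: C_2 → C_1 sends each 2-simplex [p,q,r] to [q,r] − [p,r] + [p,q]. For instance
  ∂[v_0,v_2,v_5] = [v_2,v_5] − [v_0,v_5] + [v_0,v_2],
  ∂[v_4,v_5,v_6] = [v_5,v_6] − [v_4,v_6] + [v_4,v_5].
As a 24×16 matrix over Z this has rank 15, with invariant factors (1,1,1,1,1,1,1,1,1,1,1,1,1,1,1).

Computing H_k = (kernel of ∂_k) / (image of ∂_{k+1}):

  H_0: rank C_0 − rank ∂_1 = 8 − 7 = 1, and the invariant factors of ∂_1 are all 1, so H_0 ≅ Z.
  H_1: rank ker ∂_1 − rank ∂_2 = (24 − 7) − 15 = 2, and the invariant factors of ∂_2 are all 1, so H_1 ≅ Z^2.
  H_2: rank ker ∂_2 − rank ∂_3 = (16 − 15) − 0 = 1, and there is no ∂_3, so H_2 ≅ Z.

As a check, the Euler characteristic is 8 − 24 + 16 = 0, which agrees with 1 − 2 + 1 = 0.

H_0 ≅ Z,  H_1 ≅ Z^2,  H_2 ≅ Z.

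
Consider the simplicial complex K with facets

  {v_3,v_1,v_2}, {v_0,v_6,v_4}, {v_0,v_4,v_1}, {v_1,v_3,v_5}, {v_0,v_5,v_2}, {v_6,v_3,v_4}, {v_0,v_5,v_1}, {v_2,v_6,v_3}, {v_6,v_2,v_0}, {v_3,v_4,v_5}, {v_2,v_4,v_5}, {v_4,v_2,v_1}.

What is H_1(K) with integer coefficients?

H_1 ≅ Z_2.

Order the vertices as v_0 < v_1 < v_2 < v_3 < v_4 < v_5 < v_6. Listing each simplex with vertices in this order, K has dimension 2 with simplices:

  0-simplices (7): [v_0], [v_1], [v_2], [v_3], [v_4], [v_5], [v_6]
  1-simplices (18): (18 of them)
  2-simplices (12): (12 of them)

so the chain groups are C_0 ≅ Z^7, C_1 ≅ Z^18, C_2 ≅ Z^12.

The boundary map ∂_1: C_1 → C_0 is given by ∂[p,q] = [q] − [p]. For instance
  ∂[v_4,v_6] = [v_6] − [v_4].
The 7×18 boundary matrix has rank 6 and Smith normal form diag(1,1,1,1,1,1).

Boundary ∂_2: C_2 → C_1 acts by ∂[p,q,r] = [q,r] − [p,r] + [p,q]. For instance
  ∂[v_0,v_1,v_5] = [v_1,v_5] − [v_0,v_5] + [v_0,v_1],
  ∂[v_1,v_2,v_3] = [v_2,v_3] − [v_1,v_3] + [v_1,v_2].
The resulting 18×12 matrix has rank 12, and its Smith normal form has invariant factors (1,1,1,1,1,1,1,1,1,1,1,2).

Now H_k = ker ∂_k / im ∂_{k+1}, so:

  H_1: rank ker ∂_1 − rank ∂_2 = (18 − 6) − 12 = 0, and ∂_2 has invariant factor 2 > 1, so H_1 = Z_2.

(K is a triangulation of the real projective plane RP^2.)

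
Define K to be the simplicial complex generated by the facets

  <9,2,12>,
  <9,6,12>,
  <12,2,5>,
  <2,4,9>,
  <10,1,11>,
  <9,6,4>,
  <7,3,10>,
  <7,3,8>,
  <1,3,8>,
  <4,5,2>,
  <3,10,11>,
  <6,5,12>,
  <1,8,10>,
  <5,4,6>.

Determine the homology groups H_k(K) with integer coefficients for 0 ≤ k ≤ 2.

H_0 ≅ Z^2,  H_1 ≅ Z,  H_2 ≅ Z.

Order the vertices as 1 < 2 < 3 < 4 < 5 < 6 < 7 < 8 < 9 < 10 < 11 < 12. Listing each simplex with vertices in this order, K has dimension 2 with simplices:

  0-simplices (12): [1], [2], [3], [4], [5], [6], [7], [8], [9], [10], [11], [12]
  1-simplices (24): (24 of them)
  2-simplices (14): [1,3,8], [1,8,10], [1,10,11], [2,4,5], [2,4,9], [2,5,12], [2,9,12], [3,7,8], [3,7,10], [3,10,11], [4,5,6], [4,6,9], [5,6,12], [6,9,12]

so the chain groups are C_0 ≅ Z^12, C_1 ≅ Z^24, C_2 ≅ Z^14.

Boundary ∂_1: C_1 → C_0 maps an edge to its endpoints' difference, ∂[p,q] = q − p.
This gives a 12×24 integer matrix of rank 10; reducing to Smith normal form yields diagonal entries (1,1,1,1,1,1,1,1,1,1).

The boundary map ∂_2: C_2 → C_1 acts by ∂[p,q,r] = [q,r] − [p,r] + [p,q]. For instance
  ∂[3,7,10] = [7,10] − [3,10] + [3,7],
  ∂[1,8,10] = [8,10] − [1,10] + [1,8].
The 24×14 boundary matrix has rank 13 and Smith normal form diag(1,1,1,1,1,1,1,1,1,1,1,1,1).

Computing H_k = (kernel of ∂_k) / (image of ∂_{k+1}):

  H_0: rank C_0 − rank ∂_1 = 12 − 10 = 2, and the invariant factors of ∂_1 are all 1, so H_0 = Z^2.
  H_1: rank ker ∂_1 − rank ∂_2 = (24 − 10) − 13 = 1, and the invariant factors of ∂_2 are all 1, so H_1 = Z.
  H_2: rank ker ∂_2 − rank ∂_3 = (14 − 13) − 0 = 1, and there is no ∂_3, so H_2 = Z.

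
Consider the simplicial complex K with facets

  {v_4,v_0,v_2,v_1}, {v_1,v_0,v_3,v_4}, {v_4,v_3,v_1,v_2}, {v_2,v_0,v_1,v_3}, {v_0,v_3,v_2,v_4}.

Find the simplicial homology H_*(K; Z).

H_0 ≅ Z,  H_1 = 0,  H_2 = 0,  H_3 ≅ Z.

Fix the vertex order v_0 < v_1 < v_2 < v_3 < v_4 and write every simplex with vertices in increasing order. Then dim K = 3 and the simplices of K are:

  0-simplices (5): [v_0], [v_1], [v_2], [v_3], [v_4]
  1-simplices (10): [v_0,v_1], [v_0,v_2], [v_0,v_3], [v_0,v_4], [v_1,v_2], [v_1,v_3], [v_1,v_4], [v_2,v_3], [v_2,v_4], [v_3,v_4]
  2-simplices (10): [v_0,v_1,v_2], [v_0,v_1,v_3], [v_0,v_1,v_4], [v_0,v_2,v_3], [v_0,v_2,v_4], [v_0,v_3,v_4], [v_1,v_2,v_3], [v_1,v_2,v_4], [v_1,v_3,v_4], [v_2,v_3,v_4]
  3-simplices (5): [v_0,v_1,v_2,v_3], [v_0,v_1,v_2,v_4], [v_0,v_1,v_3,v_4], [v_0,v_2,v_3,v_4], [v_1,v_2,v_3,v_4]

so the chain groups are C_0 ≅ Z^5, C_1 ≅ Z^10, C_2 ≅ Z^10, C_3 ≅ Z^5.

Boundary ∂_1: C_1 → C_0 maps an edge to its endpoints' difference, ∂[p,q] = q − p. For instance
  ∂[v_1,v_3] = [v_3] − [v_1].
The 5×10 boundary matrix has rank 4 and Smith normal form diag(1,1,1,1).

∂_2: C_2 → C_1 sends each 2-simplex [p,q,r] to [q,r] − [p,r] + [p,q]. For instance
  ∂[v_0,v_1,v_2] = [v_1,v_2] − [v_0,v_2] + [v_0,v_1],
  ∂[v_2,v_3,v_4] = [v_3,v_4] − [v_2,v_4] + [v_2,v_3].
This gives a 10×10 integer matrix of rank 6; reducing to Smith normal form yields diagonal entries (1,1,1,1,1,1).

The boundary map ∂_3: C_3 → C_2 sends each 3-simplex σ to the alternating sum Σ_i (−1)^i (σ with its i-th vertex removed). For instance
  ∂[v_0,v_1,v_2,v_3] = [v_1,v_2,v_3] − [v_0,v_2,v_3] + [v_0,v_1,v_3] − [v_0,v_1,v_2],
  ∂[v_0,v_2,v_3,v_4] = [v_2,v_3,v_4] − [v_0,v_3,v_4] + [v_0,v_2,v_4] − [v_0,v_2,v_3].
The 10×5 boundary matrix has rank 4 and Smith normal form diag(1,1,1,1).

Computing H_k = (kernel of ∂_k) / (image of ∂_{k+1}):

  H_0: rank C_0 − rank ∂_1 = 5 − 4 = 1, and the invariant factors of ∂_1 are all 1, so H_0 ≅ Z.
  H_1: rank ker ∂_1 − rank ∂_2 = (10 − 4) − 6 = 0, and the invariant factors of ∂_2 are all 1, so H_1 ≅ 0.
  H_2: rank ker ∂_2 − rank ∂_3 = (10 − 6) − 4 = 0, and the invariant factors of ∂_3 are all 1, so H_2 ≅ 0.
  H_3: rank ker ∂_3 − rank ∂_4 = (5 − 4) − 0 = 1, and there is no ∂_4, so H_3 ≅ Z.

As a check, the Euler characteristic is 5 − 10 + 10 − 5 = 0, which agrees with 1 − 0 + 0 − 1 = 0.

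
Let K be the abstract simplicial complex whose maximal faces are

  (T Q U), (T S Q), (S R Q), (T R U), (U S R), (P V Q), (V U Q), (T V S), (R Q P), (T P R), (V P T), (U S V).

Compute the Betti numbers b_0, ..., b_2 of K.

b_0 = 1, b_1 = 0, b_2 = 0.

Fix the vertex order P < Q < R < S < T < U < V and write every simplex with vertices in increasing order. Then dim K = 2 and the simplices of K are:

  0-simplices (7): P, Q, R, S, T, U, V
  1-simplices (18): PQ, PR, PT, PV, QR, QS, QT, QU, QV, RS, RT, RU, ST, SU, SV, TU, TV, UV
  2-simplices (12): PQR, PQV, PRT, PTV, QRS, QST, QTU, QUV, RSU, RTU, STV, SUV

so the chain groups are C_0 ≅ Z^7, C_1 ≅ Z^18, C_2 ≅ Z^12.

The boundary map ∂_1: C_1 → C_0 maps an edge to its endpoints' difference, ∂[p,q] = q − p.
The 7×18 boundary matrix has rank 6 and Smith normal form diag(1,1,1,1,1,1).

The boundary map ∂_2: C_2 → C_1 acts by ∂[p,q,r] = [q,r] − [p,r] + [p,q]. For instance
  ∂PRT = RT − PT + PR,
  ∂QST = ST − QT + QS.
The 18×12 boundary matrix has rank 12 and Smith normal form diag(1,1,1,1,1,1,1,1,1,1,1,2).

Now H_k = ker ∂_k / im ∂_{k+1}, so:

  H_0: rank C_0 − rank ∂_1 = 7 − 6 = 1, and the invariant factors of ∂_1 are all 1, so H_0 = Z.
  H_1: rank ker ∂_1 − rank ∂_2 = (18 − 6) − 12 = 0, and ∂_2 has invariant factor 2 > 1, so H_1 = Z/2.
  H_2: rank ker ∂_2 − rank ∂_3 = (12 − 12) − 0 = 0, and there is no ∂_3, so H_2 = 0.

(K is a triangulation of the real projective plane RP^2.)

Hence the Betti numbers are b_0 = 1, b_1 = 0, b_2 = 0.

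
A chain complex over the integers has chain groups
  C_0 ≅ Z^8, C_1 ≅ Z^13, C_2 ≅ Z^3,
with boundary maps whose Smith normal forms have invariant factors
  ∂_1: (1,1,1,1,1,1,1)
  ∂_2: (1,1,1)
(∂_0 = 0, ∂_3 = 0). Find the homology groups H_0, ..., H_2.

H_0: b_0 = 8 − 0 − 7 = 1; torsion from ∂_1 factors > 1: none. So H_0 ≅ Z.
H_1: b_1 = 13 − 7 − 3 = 3; torsion from ∂_2 factors > 1: none. So H_1 ≅ Z^3.
H_2: b_2 = 3 − 3 − 0 = 0; torsion from ∂_3 factors > 1: none. So H_2 ≅ 0.

H_0 ≅ Z,  H_1 ≅ Z^3,  H_2 = 0.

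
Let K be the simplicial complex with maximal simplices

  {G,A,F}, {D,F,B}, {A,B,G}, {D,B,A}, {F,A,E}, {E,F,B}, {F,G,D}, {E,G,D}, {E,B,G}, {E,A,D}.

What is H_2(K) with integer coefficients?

Order the vertices as A < B < D < E < F < G. Listing each simplex with vertices in this order, K has dimension 2 with simplices:

  0-simplices (6): A, B, D, E, F, G
  1-simplices (15): AB, AD, AE, AF, AG, BD, BE, BF, BG, DE, DF, DG, EF, EG, FG
  2-simplices (10): ABD, ABG, ADE, AEF, AFG, BDF, BEF, BEG, DEG, DFG

giving chain groups C_0 ≅ Z^6, C_1 ≅ Z^15, C_2 ≅ Z^10.

∂_1: C_1 → C_0 maps an edge to its endpoints' difference, ∂[p,q] = q − p. For instance
  ∂BD = D − B.
This gives a 6×15 integer matrix of rank 5; reducing to Smith normal form yields diagonal entries (1,1,1,1,1).

Boundary ∂_2: C_2 → C_1 acts by ∂[p,q,r] = [q,r] − [p,r] + [p,q]. For instance
  ∂AEF = EF − AF + AE,
  ∂AFG = FG − AG + AF.
As a 15×10 matrix over Z this has rank 10, with invariant factors (1,1,1,1,1,1,1,1,1,2).

From H_k ≅ ker(∂_k) / im(∂_{k+1}) we obtain:

  H_2: rank ker ∂_2 − rank ∂_3 = (10 − 10) − 0 = 0, and there is no ∂_3, so H_2 = 0.

H_2 ≅ 0.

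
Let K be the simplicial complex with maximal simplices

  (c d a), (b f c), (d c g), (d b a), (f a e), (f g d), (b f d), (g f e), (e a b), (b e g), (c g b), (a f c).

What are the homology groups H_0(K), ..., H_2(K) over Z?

H_0 ≅ Z,  H_1 ≅ Z/2,  H_2 = 0.

K has 7 vertices, 18 edges, 12 triangles.
rank ∂_0 = 0, rank ∂_1 = 6 ⇒ b_0 = 7 − 0 − 6 = 1; all invariant factors of ∂_1 are 1 so no torsion. So H_0 = Z.
rank ∂_1 = 6, rank ∂_2 = 12 ⇒ b_1 = 18 − 6 − 12 = 0; ∂_2 has invariant factor(s) [2] giving torsion. So H_1 = Z/2.
rank ∂_2 = 12, rank ∂_3 = 0 ⇒ b_2 = 12 − 12 − 0 = 0. So H_2 = 0.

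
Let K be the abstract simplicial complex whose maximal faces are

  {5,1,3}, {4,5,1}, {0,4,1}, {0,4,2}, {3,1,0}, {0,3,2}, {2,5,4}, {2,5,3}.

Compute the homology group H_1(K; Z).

Order the vertices as 0 < 1 < 2 < 3 < 4 < 5. Listing each simplex with vertices in this order, K has dimension 2 with simplices:

  0-simplices (6): [0], [1], [2], [3], [4], [5]
  1-simplices (12): [0,1], [0,2], [0,3], [0,4], [1,3], [1,4], [1,5], [2,3], [2,4], [2,5], [3,5], [4,5]
  2-simplices (8): [0,1,3], [0,1,4], [0,2,3], [0,2,4], [1,3,5], [1,4,5], [2,3,5], [2,4,5]

giving chain groups C_0 ≅ Z^6, C_1 ≅ Z^12, C_2 ≅ Z^8.

The boundary map ∂_1: C_1 → C_0 is given by ∂[p,q] = [q] − [p]. For instance
  ∂[0,4] = [4] − [0].
As a 6×12 matrix over Z this has rank 5, with invariant factors (1,1,1,1,1).

∂_2: C_2 → C_1 acts by ∂[p,q,r] = [q,r] − [p,r] + [p,q]. For instance
  ∂[2,4,5] = [4,5] − [2,5] + [2,4],
  ∂[0,1,3] = [1,3] − [0,3] + [0,1].
As a 12×8 matrix over Z this has rank 7, with invariant factors (1,1,1,1,1,1,1).

Now H_k = ker ∂_k / im ∂_{k+1}, so:

  H_1: rank ker ∂_1 − rank ∂_2 = (12 − 5) − 7 = 0, and the invariant factors of ∂_2 are all 1, so H_1 = 0.

H_1 = 0.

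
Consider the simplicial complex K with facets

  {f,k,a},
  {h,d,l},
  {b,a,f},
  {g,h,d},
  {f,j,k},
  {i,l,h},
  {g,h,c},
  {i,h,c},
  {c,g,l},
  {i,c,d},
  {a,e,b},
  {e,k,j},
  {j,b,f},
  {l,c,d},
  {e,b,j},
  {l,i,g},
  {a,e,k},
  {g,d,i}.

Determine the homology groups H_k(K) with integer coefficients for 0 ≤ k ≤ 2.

H_0 ≅ Z^2,  H_1 ≅ Z/2,  H_2 ≅ Z.

We work with the vertex ordering a < b < c < d < e < f < g < h < i < j < k < l. The simplices of K, each written with vertices in increasing order, are:

  0-simplices (12): a, b, c, d, e, f, g, h, i, j, k, l
  1-simplices (27): ab, ae, af, ak, be, bf, bj, cd, cg, ch, ci, cl, dg, dh, di, dl, ej, ek, fj, fk, gh, gi, gl, hi, hl, il, jk
  2-simplices (18): abe, abf, aek, afk, bej, bfj, cdi, cdl, cgh, cgl, chi, dgh, dgi, dhl, ejk, fjk, gil, hil

so the chain groups are C_0 ≅ Z^12, C_1 ≅ Z^27, C_2 ≅ Z^18.

The boundary map ∂_1: C_1 → C_0 maps an edge to its endpoints' difference, ∂[p,q] = q − p. For instance
  ∂cl = l − c.
The resulting 12×27 matrix has rank 10, and its Smith normal form has invariant factors (1,1,1,1,1,1,1,1,1,1).

∂_2: C_2 → C_1 maps a triangle to the signed sum of its edges. For instance
  ∂abe = be − ae + ab,
  ∂cdi = di − ci + cd.
As a 27×18 matrix over Z this has rank 17, with invariant factors (1,1,1,1,1,1,1,1,1,1,1,1,1,1,1,1,2).

Reading off H_k = ker ∂_k / im ∂_{k+1}:

  H_0: rank C_0 − rank ∂_1 = 12 − 10 = 2, and the invariant factors of ∂_1 are all 1, so H_0 = Z^2.
  H_1: rank ker ∂_1 − rank ∂_2 = (27 − 10) − 17 = 0, and ∂_2 has invariant factor 2 > 1, so H_1 = Z/2.
  H_2: rank ker ∂_2 − rank ∂_3 = (18 − 17) − 0 = 1, and there is no ∂_3, so H_2 = Z.

As a check, the Euler characteristic is 12 − 27 + 18 = 3, which agrees with 2 − 0 + 1 = 3.
(K is a triangulation of the disjoint union of the real projective plane RP^2 and the 2-sphere S^2.)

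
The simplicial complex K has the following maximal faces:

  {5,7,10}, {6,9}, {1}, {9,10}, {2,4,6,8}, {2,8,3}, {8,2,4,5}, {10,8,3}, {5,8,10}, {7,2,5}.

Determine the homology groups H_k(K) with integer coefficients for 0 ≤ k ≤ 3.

Order the vertices as 1 < 2 < 3 < 4 < 5 < 6 < 7 < 8 < 9 < 10. Listing each simplex with vertices in this order, K has dimension 3 with simplices:

  0-simplices (10): [1], [2], [3], [4], [5], [6], [7], [8], [9], [10]
  1-simplices (19): [2,3], [2,4], [2,5], [2,6], [2,7], [2,8], [3,8], [3,10], [4,5], [4,6], [4,8], [5,7], [5,8], [5,10], [6,8], [6,9], [7,10], [8,10], [9,10]
  2-simplices (12): [2,3,8], [2,4,5], [2,4,6], [2,4,8], [2,5,7], [2,5,8], [2,6,8], [3,8,10], [4,5,8], [4,6,8], [5,7,10], [5,8,10]
  3-simplices (2): [2,4,5,8], [2,4,6,8]

giving chain groups C_0 ≅ Z^10, C_1 ≅ Z^19, C_2 ≅ Z^12, C_3 ≅ Z^2.

The boundary map ∂_1: C_1 → C_0 sends each edge [p,q] (with p < q) to q − p. For instance
  ∂[2,8] = [8] − [2].
The 10×19 boundary matrix has rank 8 and Smith normal form diag(1,1,1,1,1,1,1,1).

∂_2: C_2 → C_1 sends each 2-simplex [p,q,r] to [q,r] − [p,r] + [p,q]. For instance
  ∂[2,4,5] = [4,5] − [2,5] + [2,4],
  ∂[2,5,7] = [5,7] − [2,7] + [2,5].
The resulting 19×12 matrix has rank 10, and its Smith normal form has invariant factors (1,1,1,1,1,1,1,1,1,1).

Boundary ∂_3: C_3 → C_2 sends each 3-simplex σ to the alternating sum Σ_i (−1)^i (σ with its i-th vertex removed). For instance
  ∂[2,4,6,8] = [4,6,8] − [2,6,8] + [2,4,8] − [2,4,6],
  ∂[2,4,5,8] = [4,5,8] − [2,5,8] + [2,4,8] − [2,4,5].
As a 12×2 matrix over Z this has rank 2, with invariant factors (1,1).

Reading off H_k = ker ∂_k / im ∂_{k+1}:

  H_0: rank C_0 − rank ∂_1 = 10 − 8 = 2, and the invariant factors of ∂_1 are all 1, so H_0 ≅ Z^2.
  H_1: rank ker ∂_1 − rank ∂_2 = (19 − 8) − 10 = 1, and the invariant factors of ∂_2 are all 1, so H_1 ≅ Z.
  H_2: rank ker ∂_2 − rank ∂_3 = (12 − 10) − 2 = 0, and the invariant factors of ∂_3 are all 1, so H_2 ≅ 0.
  H_3: rank ker ∂_3 − rank ∂_4 = (2 − 2) − 0 = 0, and there is no ∂_4, so H_3 ≅ 0.

As a check, the Euler characteristic is 10 − 19 + 12 − 2 = 1, which agrees with 2 − 1 + 0 − 0 = 1.

H_0 = Z^2,  H_1 = Z,  H_2 = 0,  H_3 = 0.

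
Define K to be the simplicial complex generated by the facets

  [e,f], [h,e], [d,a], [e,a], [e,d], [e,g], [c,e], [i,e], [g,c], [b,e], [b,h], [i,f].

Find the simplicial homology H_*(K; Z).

Fix the vertex order a < b < c < d < e < f < g < h < i and write every simplex with vertices in increasing order. Then dim K = 1 and the simplices of K are:

  0-simplices (9): a, b, c, d, e, f, g, h, i
  1-simplices (12): ad, ae, be, bh, ce, cg, de, ef, eg, eh, ei, fi

so the chain groups are C_0 ≅ Z^9, C_1 ≅ Z^12.

The boundary map ∂_1: C_1 → C_0 is given by ∂[p,q] = [q] − [p]. For instance
  ∂bh = h − b.
This gives a 9×12 integer matrix of rank 8; reducing to Smith normal form yields diagonal entries (1,1,1,1,1,1,1,1).

Computing H_k = (kernel of ∂_k) / (image of ∂_{k+1}):

  H_0: rank C_0 − rank ∂_1 = 9 − 8 = 1, and the invariant factors of ∂_1 are all 1, so H_0 ≅ Z.
  H_1: rank ker ∂_1 − rank ∂_2 = (12 − 8) − 0 = 4, and there is no ∂_2, so H_1 ≅ Z^4.

As a check, the Euler characteristic is 9 − 12 = -3, which agrees with 1 − 4 = -3.

H_0 = Z,  H_1 = Z^4.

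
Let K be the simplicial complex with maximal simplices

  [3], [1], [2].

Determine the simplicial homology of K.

K has 3 vertices.
rank ∂_0 = 0, rank ∂_1 = 0 ⇒ b_0 = 3 − 0 − 0 = 3. So H_0 ≅ Z^3.

H_0 = Z^3.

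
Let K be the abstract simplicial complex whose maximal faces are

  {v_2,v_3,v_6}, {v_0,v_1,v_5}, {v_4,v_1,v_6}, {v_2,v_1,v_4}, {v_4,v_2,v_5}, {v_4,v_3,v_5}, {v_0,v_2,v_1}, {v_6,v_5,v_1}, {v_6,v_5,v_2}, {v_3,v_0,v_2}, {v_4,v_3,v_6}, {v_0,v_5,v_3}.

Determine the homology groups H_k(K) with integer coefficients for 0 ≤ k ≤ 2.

Fix the vertex order v_0 < v_1 < v_2 < v_3 < v_4 < v_5 < v_6 and write every simplex with vertices in increasing order. Then dim K = 2 and the simplices of K are:

  0-simplices (7): [v_0], [v_1], [v_2], [v_3], [v_4], [v_5], [v_6]
  1-simplices (18): (18 of them)
  2-simplices (12): (12 of them)

giving chain groups C_0 ≅ Z^7, C_1 ≅ Z^18, C_2 ≅ Z^12.

∂_1: C_1 → C_0 sends each edge [p,q] (with p < q) to q − p. For instance
  ∂[v_3,v_4] = [v_4] − [v_3].
This gives a 7×18 integer matrix of rank 6; reducing to Smith normal form yields diagonal entries (1,1,1,1,1,1).

∂_2: C_2 → C_1 acts by ∂[p,q,r] = [q,r] − [p,r] + [p,q]. For instance
  ∂[v_1,v_2,v_4] = [v_2,v_4] − [v_1,v_4] + [v_1,v_2],
  ∂[v_2,v_3,v_6] = [v_3,v_6] − [v_2,v_6] + [v_2,v_3].
As a 18×12 matrix over Z this has rank 12, with invariant factors (1,1,1,1,1,1,1,1,1,1,1,2).

Reading off H_k = ker ∂_k / im ∂_{k+1}:

  H_0: rank C_0 − rank ∂_1 = 7 − 6 = 1, and the invariant factors of ∂_1 are all 1, so H_0 ≅ Z.
  H_1: rank ker ∂_1 − rank ∂_2 = (18 − 6) − 12 = 0, and ∂_2 has invariant factor 2 > 1, so H_1 ≅ Z_2.
  H_2: rank ker ∂_2 − rank ∂_3 = (12 − 12) − 0 = 0, and there is no ∂_3, so H_2 ≅ 0.

As a check, the Euler characteristic is 7 − 18 + 12 = 1, which agrees with 1 − 0 + 0 = 1.

H_0 = Z,  H_1 = Z_2,  H_2 = 0.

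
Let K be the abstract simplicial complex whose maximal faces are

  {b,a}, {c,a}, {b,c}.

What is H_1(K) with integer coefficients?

K has 3 vertices, 3 edges.
rank ∂_1 = 2, rank ∂_2 = 0 ⇒ b_1 = 3 − 2 − 0 = 1. So H_1 ≅ Z.

H_1 ≅ Z.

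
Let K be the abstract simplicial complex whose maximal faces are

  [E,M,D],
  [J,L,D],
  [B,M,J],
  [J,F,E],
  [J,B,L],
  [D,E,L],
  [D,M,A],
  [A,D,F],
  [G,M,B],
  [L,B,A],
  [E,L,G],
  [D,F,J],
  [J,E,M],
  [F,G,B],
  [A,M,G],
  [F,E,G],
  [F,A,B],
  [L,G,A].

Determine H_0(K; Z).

Fix the vertex order A < B < D < E < F < G < J < L < M and write every simplex with vertices in increasing order. Then dim K = 2 and the simplices of K are:

  0-simplices (9): A, B, D, E, F, G, J, L, M
  1-simplices (27): AB, AD, AF, AG, AL, AM, BF, BG, BJ, BL, BM, DE, DF, DJ, DL, DM, EF, EG, EJ, EL, EM, FG, FJ, GL, GM, JL, JM
  2-simplices (18): ABF, ABL, ADF, ADM, AGL, AGM, BFG, BGM, BJL, BJM, DEL, DEM, DFJ, DJL, EFG, EFJ, EGL, EJM

giving chain groups C_0 ≅ Z^9, C_1 ≅ Z^27, C_2 ≅ Z^18.

∂_1: C_1 → C_0 is given by ∂[p,q] = [q] − [p].
As a 9×27 matrix over Z this has rank 8, with invariant factors (1,1,1,1,1,1,1,1).

The boundary map ∂_2: C_2 → C_1 acts by ∂[p,q,r] = [q,r] − [p,r] + [p,q]. For instance
  ∂BJL = JL − BL + BJ,
  ∂DEL = EL − DL + DE.
The resulting 27×18 matrix has rank 18, and its Smith normal form has invariant factors (1,1,1,1,1,1,1,1,1,1,1,1,1,1,1,1,1,2).

Now H_k = ker ∂_k / im ∂_{k+1}, so:

  H_0: rank C_0 − rank ∂_1 = 9 − 8 = 1, and the invariant factors of ∂_1 are all 1, so H_0 ≅ Z.

H_0 = Z.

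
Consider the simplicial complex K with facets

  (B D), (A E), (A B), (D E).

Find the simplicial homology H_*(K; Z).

Take the total order A < B < D < E on the vertex set. Then K (dimension 1) consists of the simplices:

  0-simplices (4): A, B, D, E
  1-simplices (4): AB, AE, BD, DE

so the chain groups are C_0 ≅ Z^4, C_1 ≅ Z^4.

The boundary map ∂_1: C_1 → C_0 sends each edge [p,q] (with p < q) to q − p. For instance
  ∂AB = B − A.
The resulting 4×4 matrix has rank 3, and its Smith normal form has invariant factors (1,1,1).

From H_k ≅ ker(∂_k) / im(∂_{k+1}) we obtain:

  H_0: rank C_0 − rank ∂_1 = 4 − 3 = 1, and the invariant factors of ∂_1 are all 1, so H_0 = Z.
  H_1: rank ker ∂_1 − rank ∂_2 = (4 − 3) − 0 = 1, and there is no ∂_2, so H_1 = Z.

(K is a triangulation of the circle S^1.)

H_0 = Z,  H_1 = Z.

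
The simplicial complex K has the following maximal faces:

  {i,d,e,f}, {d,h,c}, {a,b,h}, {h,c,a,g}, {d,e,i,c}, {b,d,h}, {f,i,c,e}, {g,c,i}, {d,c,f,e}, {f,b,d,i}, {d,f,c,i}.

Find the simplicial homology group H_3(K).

H_3 = Z.

Order the vertices as a < b < c < d < e < f < g < h < i. Listing each simplex with vertices in this order, K has dimension 3 with simplices:

  0-simplices (9): a, b, c, d, e, f, g, h, i
  1-simplices (23): ab, ac, ag, ah, bd, bf, bh, bi, cd, ce, cf, cg, ch, ci, de, df, dh, di, ef, ei, fi, gh, gi
  2-simplices (21): abh, acg, ach, agh, bdf, bdh, bdi, bfi, cde, cdf, cdh, cdi, cef, cei, cfi, cgh, cgi, def, dei, dfi, efi
  3-simplices (7): acgh, bdfi, cdef, cdei, cdfi, cefi, defi

giving chain groups C_0 ≅ Z^9, C_1 ≅ Z^23, C_2 ≅ Z^21, C_3 ≅ Z^7.

Boundary ∂_1: C_1 → C_0 is given by ∂[p,q] = [q] − [p]. For instance
  ∂de = e − d.
As a 9×23 matrix over Z this has rank 8, with invariant factors (1,1,1,1,1,1,1,1).

The boundary map ∂_2: C_2 → C_1 sends each 2-simplex [p,q,r] to [q,r] − [p,r] + [p,q]. For instance
  ∂dei = ei − di + de,
  ∂acg = cg − ag + ac.
The resulting 23×21 matrix has rank 15, and its Smith normal form has invariant factors (1,1,1,1,1,1,1,1,1,1,1,1,1,1,1).

∂_3: C_3 → C_2 sends each 3-simplex σ to the alternating sum Σ_i (−1)^i (σ with its i-th vertex removed). For instance
  ∂defi = efi − dfi + dei − def,
  ∂acgh = cgh − agh + ach − acg.
As a 21×7 matrix over Z this has rank 6, with invariant factors (1,1,1,1,1,1).

Now H_k = ker ∂_k / im ∂_{k+1}, so:

  H_3: rank ker ∂_3 − rank ∂_4 = (7 − 6) − 0 = 1, and there is no ∂_4, so H_3 ≅ Z.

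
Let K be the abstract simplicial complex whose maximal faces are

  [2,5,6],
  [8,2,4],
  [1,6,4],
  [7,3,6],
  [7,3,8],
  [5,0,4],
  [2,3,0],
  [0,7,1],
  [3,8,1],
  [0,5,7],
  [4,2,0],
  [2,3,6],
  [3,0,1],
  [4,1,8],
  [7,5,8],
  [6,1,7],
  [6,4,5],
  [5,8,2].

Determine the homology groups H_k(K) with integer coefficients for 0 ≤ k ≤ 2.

H_0 = Z,  H_1 = Z ⊕ Z_2,  H_2 = 0.

We work with the vertex ordering 0 < 1 < 2 < 3 < 4 < 5 < 6 < 7 < 8. The simplices of K, each written with vertices in increasing order, are:

  0-simplices (9): [0], [1], [2], [3], [4], [5], [6], [7], [8]
  1-simplices (27): (27 of them)
  2-simplices (18): [0,1,3], [0,1,7], [0,2,3], [0,2,4], [0,4,5], [0,5,7], [1,3,8], [1,4,6], [1,4,8], [1,6,7], [2,3,6], [2,4,8], [2,5,6], [2,5,8], [3,6,7], [3,7,8], [4,5,6], [5,7,8]

Hence C_0 ≅ Z^9, C_1 ≅ Z^27, C_2 ≅ Z^18.

The boundary map ∂_1: C_1 → C_0 is given by ∂[p,q] = [q] − [p].
The resulting 9×27 matrix has rank 8, and its Smith normal form has invariant factors (1,1,1,1,1,1,1,1).

The boundary map ∂_2: C_2 → C_1 maps a triangle to the signed sum of its edges. For instance
  ∂[0,5,7] = [5,7] − [0,7] + [0,5],
  ∂[1,4,8] = [4,8] − [1,8] + [1,4].
This gives a 27×18 integer matrix of rank 18; reducing to Smith normal form yields diagonal entries (1,1,1,1,1,1,1,1,1,1,1,1,1,1,1,1,1,2).

Reading off H_k = ker ∂_k / im ∂_{k+1}:

  H_0: rank C_0 − rank ∂_1 = 9 − 8 = 1, and the invariant factors of ∂_1 are all 1, so H_0 = Z.
  H_1: rank ker ∂_1 − rank ∂_2 = (27 − 8) − 18 = 1, and ∂_2 has invariant factor 2 > 1, so H_1 = Z ⊕ Z_2.
  H_2: rank ker ∂_2 − rank ∂_3 = (18 − 18) − 0 = 0, and there is no ∂_3, so H_2 = 0.

As a check, the Euler characteristic is 9 − 27 + 18 = 0, which agrees with 1 − 1 + 0 = 0.
(K is a triangulation of the Klein bottle.)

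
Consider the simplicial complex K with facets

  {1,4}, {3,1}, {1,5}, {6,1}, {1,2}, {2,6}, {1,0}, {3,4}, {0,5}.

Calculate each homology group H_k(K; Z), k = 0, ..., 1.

We work with the vertex ordering 0 < 1 < 2 < 3 < 4 < 5 < 6. The simplices of K, each written with vertices in increasing order, are:

  0-simplices (7): [0], [1], [2], [3], [4], [5], [6]
  1-simplices (9): [0,1], [0,5], [1,2], [1,3], [1,4], [1,5], [1,6], [2,6], [3,4]

so the chain groups are C_0 ≅ Z^7, C_1 ≅ Z^9.

Boundary ∂_1: C_1 → C_0 is given by ∂[p,q] = [q] − [p]. For instance
  ∂[1,2] = [2] − [1].
The resulting 7×9 matrix has rank 6, and its Smith normal form has invariant factors (1,1,1,1,1,1).

From H_k ≅ ker(∂_k) / im(∂_{k+1}) we obtain:

  H_0: rank C_0 − rank ∂_1 = 7 − 6 = 1, and the invariant factors of ∂_1 are all 1, so H_0 = Z.
  H_1: rank ker ∂_1 − rank ∂_2 = (9 − 6) − 0 = 3, and there is no ∂_2, so H_1 = Z^3.

H_0 ≅ Z,  H_1 ≅ Z^3.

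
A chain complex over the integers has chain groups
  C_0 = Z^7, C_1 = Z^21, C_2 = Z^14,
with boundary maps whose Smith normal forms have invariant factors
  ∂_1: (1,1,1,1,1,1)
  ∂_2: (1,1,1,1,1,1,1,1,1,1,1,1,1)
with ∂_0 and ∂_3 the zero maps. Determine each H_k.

H_0 = Z,  H_1 = Z^2,  H_2 = Z.

H_0: b_0 = 7 − 0 − 6 = 1; torsion from ∂_1 factors > 1: none. So H_0 = Z.
H_1: b_1 = 21 − 6 − 13 = 2; torsion from ∂_2 factors > 1: none. So H_1 = Z^2.
H_2: b_2 = 14 − 13 − 0 = 1; torsion from ∂_3 factors > 1: none. So H_2 = Z.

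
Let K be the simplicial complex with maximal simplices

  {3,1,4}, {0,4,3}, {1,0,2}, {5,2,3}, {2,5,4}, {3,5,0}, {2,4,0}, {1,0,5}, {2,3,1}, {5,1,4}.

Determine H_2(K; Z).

We work with the vertex ordering 0 < 1 < 2 < 3 < 4 < 5. The simplices of K, each written with vertices in increasing order, are:

  0-simplices (6): [0], [1], [2], [3], [4], [5]
  1-simplices (15): [0,1], [0,2], [0,3], [0,4], [0,5], [1,2], [1,3], [1,4], [1,5], [2,3], [2,4], [2,5], [3,4], [3,5], [4,5]
  2-simplices (10): [0,1,2], [0,1,5], [0,2,4], [0,3,4], [0,3,5], [1,2,3], [1,3,4], [1,4,5], [2,3,5], [2,4,5]

so the chain groups are C_0 ≅ Z^6, C_1 ≅ Z^15, C_2 ≅ Z^10.

∂_1: C_1 → C_0 sends each edge [p,q] (with p < q) to q − p. For instance
  ∂[0,4] = [4] − [0].
The 6×15 boundary matrix has rank 5 and Smith normal form diag(1,1,1,1,1).

∂_2: C_2 → C_1 acts by ∂[p,q,r] = [q,r] − [p,r] + [p,q]. For instance
  ∂[0,1,5] = [1,5] − [0,5] + [0,1],
  ∂[1,3,4] = [3,4] − [1,4] + [1,3].
The 15×10 boundary matrix has rank 10 and Smith normal form diag(1,1,1,1,1,1,1,1,1,2).

From H_k ≅ ker(∂_k) / im(∂_{k+1}) we obtain:

  H_2: rank ker ∂_2 − rank ∂_3 = (10 − 10) − 0 = 0, and there is no ∂_3, so H_2 ≅ 0.

H_2 ≅ 0.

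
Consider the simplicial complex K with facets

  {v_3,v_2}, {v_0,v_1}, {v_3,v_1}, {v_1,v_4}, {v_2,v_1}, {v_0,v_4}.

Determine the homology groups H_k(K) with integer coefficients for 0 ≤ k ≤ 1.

We work with the vertex ordering v_0 < v_1 < v_2 < v_3 < v_4. The simplices of K, each written with vertices in increasing order, are:

  0-simplices (5): [v_0], [v_1], [v_2], [v_3], [v_4]
  1-simplices (6): [v_0,v_1], [v_0,v_4], [v_1,v_2], [v_1,v_3], [v_1,v_4], [v_2,v_3]

Hence C_0 ≅ Z^5, C_1 ≅ Z^6.

∂_1: C_1 → C_0 is given by ∂[p,q] = [q] − [p]. For instance
  ∂[v_0,v_4] = [v_4] − [v_0].
This gives a 5×6 integer matrix of rank 4; reducing to Smith normal form yields diagonal entries (1,1,1,1).

From H_k ≅ ker(∂_k) / im(∂_{k+1}) we obtain:

  H_0: rank C_0 − rank ∂_1 = 5 − 4 = 1, and the invariant factors of ∂_1 are all 1, so H_0 = Z.
  H_1: rank ker ∂_1 − rank ∂_2 = (6 − 4) − 0 = 2, and there is no ∂_2, so H_1 = Z^2.

As a check, the Euler characteristic is 5 − 6 = -1, which agrees with 1 − 2 = -1.

H_0 ≅ Z,  H_1 ≅ Z^2.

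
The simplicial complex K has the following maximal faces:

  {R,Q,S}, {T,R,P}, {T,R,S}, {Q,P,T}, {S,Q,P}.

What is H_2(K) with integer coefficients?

H_2 ≅ 0.

We work with the vertex ordering P < Q < R < S < T. The simplices of K, each written with vertices in increasing order, are:

  0-simplices (5): P, Q, R, S, T
  1-simplices (10): PQ, PR, PS, PT, QR, QS, QT, RS, RT, ST
  2-simplices (5): PQS, PQT, PRT, QRS, RST

so the chain groups are C_0 ≅ Z^5, C_1 ≅ Z^10, C_2 ≅ Z^5.

Boundary ∂_1: C_1 → C_0 is given by ∂[p,q] = [q] − [p]. For instance
  ∂ST = T − S.
This gives a 5×10 integer matrix of rank 4; reducing to Smith normal form yields diagonal entries (1,1,1,1).

Boundary ∂_2: C_2 → C_1 maps a triangle to the signed sum of its edges. For instance
  ∂PQT = QT − PT + PQ,
  ∂QRS = RS − QS + QR.
The resulting 10×5 matrix has rank 5, and its Smith normal form has invariant factors (1,1,1,1,1).

Now H_k = ker ∂_k / im ∂_{k+1}, so:

  H_2: rank ker ∂_2 − rank ∂_3 = (5 − 5) − 0 = 0, and there is no ∂_3, so H_2 ≅ 0.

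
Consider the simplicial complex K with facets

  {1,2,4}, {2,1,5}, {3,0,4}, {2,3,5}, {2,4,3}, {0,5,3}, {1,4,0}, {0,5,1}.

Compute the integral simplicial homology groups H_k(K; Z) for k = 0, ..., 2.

Fix the vertex order 0 < 1 < 2 < 3 < 4 < 5 and write every simplex with vertices in increasing order. Then dim K = 2 and the simplices of K are:

  0-simplices (6): [0], [1], [2], [3], [4], [5]
  1-simplices (12): [0,1], [0,3], [0,4], [0,5], [1,2], [1,4], [1,5], [2,3], [2,4], [2,5], [3,4], [3,5]
  2-simplices (8): [0,1,4], [0,1,5], [0,3,4], [0,3,5], [1,2,4], [1,2,5], [2,3,4], [2,3,5]

Hence C_0 ≅ Z^6, C_1 ≅ Z^12, C_2 ≅ Z^8.

The boundary map ∂_1: C_1 → C_0 maps an edge to its endpoints' difference, ∂[p,q] = q − p. For instance
  ∂[3,4] = [4] − [3].
The resulting 6×12 matrix has rank 5, and its Smith normal form has invariant factors (1,1,1,1,1).

∂_2: C_2 → C_1 acts by ∂[p,q,r] = [q,r] − [p,r] + [p,q]. For instance
  ∂[1,2,5] = [2,5] − [1,5] + [1,2],
  ∂[0,3,4] = [3,4] − [0,4] + [0,3].
This gives a 12×8 integer matrix of rank 7; reducing to Smith normal form yields diagonal entries (1,1,1,1,1,1,1).

Reading off H_k = ker ∂_k / im ∂_{k+1}:

  H_0: rank C_0 − rank ∂_1 = 6 − 5 = 1, and the invariant factors of ∂_1 are all 1, so H_0 = Z.
  H_1: rank ker ∂_1 − rank ∂_2 = (12 − 5) − 7 = 0, and the invariant factors of ∂_2 are all 1, so H_1 = 0.
  H_2: rank ker ∂_2 − rank ∂_3 = (8 − 7) − 0 = 1, and there is no ∂_3, so H_2 = Z.

(K is a triangulation of the 2-sphere S^2.)

H_0 = Z,  H_1 = 0,  H_2 = Z.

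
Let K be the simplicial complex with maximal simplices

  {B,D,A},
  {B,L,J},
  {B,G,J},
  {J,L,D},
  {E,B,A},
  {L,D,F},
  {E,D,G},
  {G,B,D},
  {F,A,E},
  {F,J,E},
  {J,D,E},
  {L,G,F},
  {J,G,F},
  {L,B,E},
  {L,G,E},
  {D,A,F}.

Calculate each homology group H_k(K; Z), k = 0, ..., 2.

K has 8 vertices, 24 edges, 16 triangles.
rank ∂_0 = 0, rank ∂_1 = 7 ⇒ b_0 = 8 − 0 − 7 = 1; all invariant factors of ∂_1 are 1 so no torsion. So H_0 = Z.
rank ∂_1 = 7, rank ∂_2 = 15 ⇒ b_1 = 24 − 7 − 15 = 2; all invariant factors of ∂_2 are 1 so no torsion. So H_1 = Z^2.
rank ∂_2 = 15, rank ∂_3 = 0 ⇒ b_2 = 16 − 15 − 0 = 1. So H_2 = Z.

H_0 = Z,  H_1 = Z^2,  H_2 = Z.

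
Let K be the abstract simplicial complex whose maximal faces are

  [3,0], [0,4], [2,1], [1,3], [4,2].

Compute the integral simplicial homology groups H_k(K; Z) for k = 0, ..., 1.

H_0 = Z,  H_1 = Z.

Take the total order 0 < 1 < 2 < 3 < 4 on the vertex set. Then K (dimension 1) consists of the simplices:

  0-simplices (5): [0], [1], [2], [3], [4]
  1-simplices (5): [0,3], [0,4], [1,2], [1,3], [2,4]

giving chain groups C_0 ≅ Z^5, C_1 ≅ Z^5.

The boundary map ∂_1: C_1 → C_0 maps an edge to its endpoints' difference, ∂[p,q] = q − p. For instance
  ∂[1,2] = [2] − [1].
This gives a 5×5 integer matrix of rank 4; reducing to Smith normal form yields diagonal entries (1,1,1,1).

Reading off H_k = ker ∂_k / im ∂_{k+1}:

  H_0: rank C_0 − rank ∂_1 = 5 − 4 = 1, and the invariant factors of ∂_1 are all 1, so H_0 ≅ Z.
  H_1: rank ker ∂_1 − rank ∂_2 = (5 − 4) − 0 = 1, and there is no ∂_2, so H_1 ≅ Z.

As a check, the Euler characteristic is 5 − 5 = 0, which agrees with 1 − 1 = 0.
(K is a triangulation of the circle S^1.)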